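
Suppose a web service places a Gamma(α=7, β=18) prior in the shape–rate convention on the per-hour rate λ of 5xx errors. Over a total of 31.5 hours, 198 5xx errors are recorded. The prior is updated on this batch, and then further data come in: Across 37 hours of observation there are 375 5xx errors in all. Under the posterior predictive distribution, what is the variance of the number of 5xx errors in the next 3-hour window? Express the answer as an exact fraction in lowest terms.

Total count 198 over total exposure 31.5 hours.
After the first batch: Gamma(7 + 198, 18 + 31.5) = Gamma(205, 99/2).
Total count 375 over total exposure 37 hours.
After the second batch: Gamma(205 + 375, 99/2 + 37) = Gamma(580, 173/2).
The posterior predictive for a window of length T is Negative Binomial with variance T·α'·(β'+T)/β'² = 3·580·(179/2)/(29929/4) = 622920/29929.

622920/29929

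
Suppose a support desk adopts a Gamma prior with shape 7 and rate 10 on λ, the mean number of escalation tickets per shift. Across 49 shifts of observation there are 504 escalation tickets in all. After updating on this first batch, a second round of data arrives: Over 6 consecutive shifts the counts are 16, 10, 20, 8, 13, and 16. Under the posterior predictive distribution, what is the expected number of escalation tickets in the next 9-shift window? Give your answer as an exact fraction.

5346/65

Total count 504 over total exposure 49 shifts.
After the first batch: Gamma(7 + 504, 10 + 49) = Gamma(511, 59).
Total count: 16 + 10 + 20 + 8 + 13 + 16 = 83.
Total exposure: 6 shifts.
After the second batch: Gamma(511 + 83, 59 + 6) = Gamma(594, 65).
Predictive mean over a 9-shift window = T·E[λ|data] = 9·594/65 = 5346/65.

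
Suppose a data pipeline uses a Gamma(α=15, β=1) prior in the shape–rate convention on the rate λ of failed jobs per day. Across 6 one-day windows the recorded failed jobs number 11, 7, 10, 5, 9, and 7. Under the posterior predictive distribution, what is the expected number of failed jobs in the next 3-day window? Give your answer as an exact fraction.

192/7

Total count: 11 + 7 + 10 + 5 + 9 + 7 = 49.
Total exposure: 6 days.
The Gamma prior is conjugate for the Poisson rate, so λ | data ~ Gamma(15+49, 1+6) = Gamma(64, 7).
Predictive mean over a 3-day window = T·E[λ|data] = 3·64/7 = 192/7.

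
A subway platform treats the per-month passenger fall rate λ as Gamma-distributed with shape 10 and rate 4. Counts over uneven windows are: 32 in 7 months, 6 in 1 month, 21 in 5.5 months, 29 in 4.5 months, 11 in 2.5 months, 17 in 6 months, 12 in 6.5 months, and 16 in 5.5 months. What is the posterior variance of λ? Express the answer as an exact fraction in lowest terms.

616/7225

Total count: 32 + 6 + 21 + 29 + 11 + 17 + 12 + 16 = 144.
Total exposure: 7 + 1 + 5.5 + 4.5 + 2.5 + 6 + 6.5 + 5.5 = 38.5 months.
Gamma(α, β) with Poisson data over total exposure Σt gives posterior Gamma(α+Σx, β+Σt) = Gamma(154, 85/2).
Posterior variance = α'/β'² = 154/(7225/4) = 616/7225.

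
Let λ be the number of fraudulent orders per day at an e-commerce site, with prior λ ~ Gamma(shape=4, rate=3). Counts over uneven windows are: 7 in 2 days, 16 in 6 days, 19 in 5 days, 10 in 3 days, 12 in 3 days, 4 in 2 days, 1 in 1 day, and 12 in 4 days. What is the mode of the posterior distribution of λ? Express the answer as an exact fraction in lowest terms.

84/29

Total count: 7 + 16 + 19 + 10 + 12 + 4 + 1 + 12 = 81.
Total exposure: 2 + 6 + 5 + 3 + 3 + 2 + 1 + 4 = 26 days.
Conjugate update: add total count to the shape and total exposure to the rate, giving Gamma(85, 29).
Posterior mode = (α'−1)/β' = 84/29.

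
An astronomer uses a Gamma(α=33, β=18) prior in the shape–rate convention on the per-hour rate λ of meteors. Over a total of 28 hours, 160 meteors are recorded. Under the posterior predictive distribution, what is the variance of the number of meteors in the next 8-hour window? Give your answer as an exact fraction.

20844/529

Total count 160 over total exposure 28 hours.
Conjugate update: add total count to the shape and total exposure to the rate, giving Gamma(193, 46).
The posterior predictive for a window of length T is Negative Binomial with variance T·α'·(β'+T)/β'² = 8·193·54/2116 = 20844/529.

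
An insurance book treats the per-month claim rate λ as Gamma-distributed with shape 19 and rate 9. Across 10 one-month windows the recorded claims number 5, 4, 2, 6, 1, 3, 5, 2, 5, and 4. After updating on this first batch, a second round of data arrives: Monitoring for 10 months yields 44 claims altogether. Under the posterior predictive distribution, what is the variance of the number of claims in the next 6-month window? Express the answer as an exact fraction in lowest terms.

Total count: 5 + 4 + 2 + 6 + 1 + 3 + 5 + 2 + 5 + 4 = 37.
Total exposure: 10 months.
After the first batch: Gamma(19 + 37, 9 + 10) = Gamma(56, 19).
Total count 44 over total exposure 10 months.
After the second batch: Gamma(56 + 44, 19 + 10) = Gamma(100, 29).
The posterior predictive for a window of length T is Negative Binomial with variance T·α'·(β'+T)/β'² = 6·100·35/841 = 21000/841.

21000/841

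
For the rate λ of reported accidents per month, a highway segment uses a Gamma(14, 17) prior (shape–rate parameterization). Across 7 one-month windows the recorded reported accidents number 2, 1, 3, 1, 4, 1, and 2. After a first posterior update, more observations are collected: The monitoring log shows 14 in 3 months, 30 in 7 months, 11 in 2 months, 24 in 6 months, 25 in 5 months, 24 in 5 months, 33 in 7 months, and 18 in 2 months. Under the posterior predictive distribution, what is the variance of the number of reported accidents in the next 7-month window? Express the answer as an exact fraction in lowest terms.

98532/3721

Total count: 2 + 1 + 3 + 1 + 4 + 1 + 2 = 14.
Total exposure: 7 months.
After the first batch: Gamma(14 + 14, 17 + 7) = Gamma(28, 24).
Total count: 14 + 30 + 11 + 24 + 25 + 24 + 33 + 18 = 179.
Total exposure: 3 + 7 + 2 + 6 + 5 + 5 + 7 + 2 = 37 months.
After the second batch: Gamma(28 + 179, 24 + 37) = Gamma(207, 61).
The posterior predictive for a window of length T is Negative Binomial with variance T·α'·(β'+T)/β'² = 7·207·68/3721 = 98532/3721.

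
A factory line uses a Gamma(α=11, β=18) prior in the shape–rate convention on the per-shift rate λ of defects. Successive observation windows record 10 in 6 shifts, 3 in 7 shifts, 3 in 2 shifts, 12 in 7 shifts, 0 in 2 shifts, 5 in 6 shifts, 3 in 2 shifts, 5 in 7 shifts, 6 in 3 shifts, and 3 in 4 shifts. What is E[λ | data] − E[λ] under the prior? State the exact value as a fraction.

Total count: 10 + 3 + 3 + 12 + 0 + 5 + 3 + 5 + 6 + 3 = 50.
Total exposure: 6 + 7 + 2 + 7 + 2 + 6 + 2 + 7 + 3 + 4 = 46 shifts.
Gamma(α, β) with Poisson data over total exposure Σt gives posterior Gamma(α+Σx, β+Σt) = Gamma(61, 64).
Posterior mean = 61/64 = 61/64; prior mean = 11/18 = 11/18. Difference = 61/64 − 11/18 = 197/576.

197/576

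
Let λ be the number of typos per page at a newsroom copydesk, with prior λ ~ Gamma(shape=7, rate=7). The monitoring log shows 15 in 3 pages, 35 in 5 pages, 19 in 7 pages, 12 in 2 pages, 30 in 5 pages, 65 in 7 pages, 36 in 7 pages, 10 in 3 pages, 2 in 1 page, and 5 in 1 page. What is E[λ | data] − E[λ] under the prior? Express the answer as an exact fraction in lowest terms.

Total count: 15 + 35 + 19 + 12 + 30 + 65 + 36 + 10 + 2 + 5 = 229.
Total exposure: 3 + 5 + 7 + 2 + 5 + 7 + 7 + 3 + 1 + 1 = 41 pages.
By Gamma–Poisson conjugacy, the posterior is Gamma(α + Σx, β + Σt) = Gamma(7 + 229, 7 + 41) = Gamma(236, 48).
Posterior mean = 236/48 = 59/12; prior mean = 7/7 = 1. Difference = 59/12 − 1 = 47/12.

47/12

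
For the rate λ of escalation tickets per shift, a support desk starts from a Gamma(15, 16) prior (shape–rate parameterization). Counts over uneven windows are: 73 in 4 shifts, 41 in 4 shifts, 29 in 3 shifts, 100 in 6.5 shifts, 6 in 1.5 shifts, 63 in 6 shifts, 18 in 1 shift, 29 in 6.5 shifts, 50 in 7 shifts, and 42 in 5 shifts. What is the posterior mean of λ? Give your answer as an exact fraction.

932/121

Total count: 73 + 41 + 29 + 100 + 6 + 63 + 18 + 29 + 50 + 42 = 451.
Total exposure: 4 + 4 + 3 + 6.5 + 1.5 + 6 + 1 + 6.5 + 7 + 5 = 44.5 shifts.
Gamma(α, β) with Poisson data over total exposure Σt gives posterior Gamma(α+Σx, β+Σt) = Gamma(466, 121/2).
Posterior mean = α'/β' = 466/(121/2) = 932/121.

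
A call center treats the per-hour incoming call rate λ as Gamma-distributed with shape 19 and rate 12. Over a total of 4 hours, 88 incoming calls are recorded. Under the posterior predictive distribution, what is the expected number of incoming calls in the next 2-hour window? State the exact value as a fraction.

107/8

Total count 88 over total exposure 4 hours.
By Gamma–Poisson conjugacy, the posterior is Gamma(α + Σx, β + Σt) = Gamma(19 + 88, 12 + 4) = Gamma(107, 16).
Predictive mean over a 2-hour window = T·E[λ|data] = 2·107/16 = 107/8.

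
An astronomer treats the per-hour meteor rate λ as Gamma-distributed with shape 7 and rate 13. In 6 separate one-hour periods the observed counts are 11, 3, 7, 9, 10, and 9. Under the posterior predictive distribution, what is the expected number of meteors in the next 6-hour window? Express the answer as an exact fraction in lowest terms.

336/19

Total count: 11 + 3 + 7 + 9 + 10 + 9 = 49.
Total exposure: 6 hours.
The Gamma prior is conjugate for the Poisson rate, so λ | data ~ Gamma(7+49, 13+6) = Gamma(56, 19).
Predictive mean over a 6-hour window = T·E[λ|data] = 6·56/19 = 336/19.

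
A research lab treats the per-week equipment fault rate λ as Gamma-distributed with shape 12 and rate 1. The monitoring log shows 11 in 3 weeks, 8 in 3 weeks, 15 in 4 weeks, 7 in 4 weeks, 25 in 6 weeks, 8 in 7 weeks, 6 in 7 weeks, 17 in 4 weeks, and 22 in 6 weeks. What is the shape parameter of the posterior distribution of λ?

131

Total count: 11 + 8 + 15 + 7 + 25 + 8 + 6 + 17 + 22 = 119.
Total exposure: 3 + 3 + 4 + 4 + 6 + 7 + 7 + 4 + 6 = 44 weeks.
The Gamma prior is conjugate for the Poisson rate, so λ | data ~ Gamma(12+119, 1+44) = Gamma(131, 45).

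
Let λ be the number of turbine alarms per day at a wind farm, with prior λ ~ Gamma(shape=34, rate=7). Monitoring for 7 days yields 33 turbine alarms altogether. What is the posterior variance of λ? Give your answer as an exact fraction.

67/196

Total count 33 over total exposure 7 days.
Conjugate update: add total count to the shape and total exposure to the rate, giving Gamma(67, 14).
Posterior variance = α'/β'² = 67/196.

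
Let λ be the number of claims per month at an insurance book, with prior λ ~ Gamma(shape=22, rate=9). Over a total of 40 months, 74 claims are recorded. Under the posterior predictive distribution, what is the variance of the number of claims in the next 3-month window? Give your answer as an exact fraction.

14976/2401

Total count 74 over total exposure 40 months.
Gamma(α, β) with Poisson data over total exposure Σt gives posterior Gamma(α+Σx, β+Σt) = Gamma(96, 49).
The posterior predictive for a window of length T is Negative Binomial with variance T·α'·(β'+T)/β'² = 3·96·52/2401 = 14976/2401.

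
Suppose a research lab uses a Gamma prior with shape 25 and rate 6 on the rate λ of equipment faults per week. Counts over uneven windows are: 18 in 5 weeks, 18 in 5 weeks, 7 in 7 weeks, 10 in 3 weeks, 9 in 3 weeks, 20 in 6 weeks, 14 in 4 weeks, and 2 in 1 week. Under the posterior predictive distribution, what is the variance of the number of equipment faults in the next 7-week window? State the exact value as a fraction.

Total count: 18 + 18 + 7 + 10 + 9 + 20 + 14 + 2 = 98.
Total exposure: 5 + 5 + 7 + 3 + 3 + 6 + 4 + 1 = 34 weeks.
Gamma(α, β) with Poisson data over total exposure Σt gives posterior Gamma(α+Σx, β+Σt) = Gamma(123, 40).
The posterior predictive for a window of length T is Negative Binomial with variance T·α'·(β'+T)/β'² = 7·123·47/1600 = 40467/1600.

40467/1600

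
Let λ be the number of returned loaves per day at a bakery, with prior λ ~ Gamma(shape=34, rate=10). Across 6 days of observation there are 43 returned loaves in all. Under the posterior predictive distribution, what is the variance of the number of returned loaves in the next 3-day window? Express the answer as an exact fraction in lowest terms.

4389/256

Total count 43 over total exposure 6 days.
Gamma(α, β) with Poisson data over total exposure Σt gives posterior Gamma(α+Σx, β+Σt) = Gamma(77, 16).
The posterior predictive for a window of length T is Negative Binomial with variance T·α'·(β'+T)/β'² = 3·77·19/256 = 4389/256.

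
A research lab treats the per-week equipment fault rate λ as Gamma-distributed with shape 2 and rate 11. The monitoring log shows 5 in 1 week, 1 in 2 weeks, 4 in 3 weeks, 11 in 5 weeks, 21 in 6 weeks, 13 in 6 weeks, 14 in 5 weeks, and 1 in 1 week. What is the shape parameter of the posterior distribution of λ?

72

Total count: 5 + 1 + 4 + 11 + 21 + 13 + 14 + 1 = 70.
Total exposure: 1 + 2 + 3 + 5 + 6 + 6 + 5 + 1 = 29 weeks.
Posterior: α' = 2 + 70 = 72, β' = 11 + 29 = 40.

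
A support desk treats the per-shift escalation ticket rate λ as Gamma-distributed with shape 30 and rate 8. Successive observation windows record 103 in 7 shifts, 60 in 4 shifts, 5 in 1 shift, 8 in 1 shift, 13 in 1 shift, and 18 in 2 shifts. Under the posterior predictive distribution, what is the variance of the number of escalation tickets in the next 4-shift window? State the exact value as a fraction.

553/12

Total count: 103 + 60 + 5 + 8 + 13 + 18 = 207.
Total exposure: 7 + 4 + 1 + 1 + 1 + 2 = 16 shifts.
Gamma(α, β) with Poisson data over total exposure Σt gives posterior Gamma(α+Σx, β+Σt) = Gamma(237, 24).
The posterior predictive for a window of length T is Negative Binomial with variance T·α'·(β'+T)/β'² = 4·237·28/576 = 553/12.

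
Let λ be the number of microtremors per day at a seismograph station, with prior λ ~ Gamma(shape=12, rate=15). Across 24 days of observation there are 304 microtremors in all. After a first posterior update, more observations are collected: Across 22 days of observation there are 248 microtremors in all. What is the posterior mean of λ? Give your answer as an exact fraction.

564/61

Total count 304 over total exposure 24 days.
After the first batch: Gamma(12 + 304, 15 + 24) = Gamma(316, 39).
Total count 248 over total exposure 22 days.
After the second batch: Gamma(316 + 248, 39 + 22) = Gamma(564, 61).
Posterior mean = α'/β' = 564/61.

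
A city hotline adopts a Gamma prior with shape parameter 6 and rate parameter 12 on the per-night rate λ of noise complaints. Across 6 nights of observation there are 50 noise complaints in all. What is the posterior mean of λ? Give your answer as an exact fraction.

Total count 50 over total exposure 6 nights.
Gamma(α, β) with Poisson data over total exposure Σt gives posterior Gamma(α+Σx, β+Σt) = Gamma(56, 18).
Posterior mean = α'/β' = 56/18 = 28/9.

28/9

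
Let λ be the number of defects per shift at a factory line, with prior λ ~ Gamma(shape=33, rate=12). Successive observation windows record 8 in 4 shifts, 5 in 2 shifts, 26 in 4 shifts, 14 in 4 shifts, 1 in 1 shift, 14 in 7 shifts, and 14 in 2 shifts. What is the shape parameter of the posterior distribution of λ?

115

Total count: 8 + 5 + 26 + 14 + 1 + 14 + 14 = 82.
Total exposure: 4 + 2 + 4 + 4 + 1 + 7 + 2 = 24 shifts.
Conjugate update: add total count to the shape and total exposure to the rate, giving Gamma(115, 36).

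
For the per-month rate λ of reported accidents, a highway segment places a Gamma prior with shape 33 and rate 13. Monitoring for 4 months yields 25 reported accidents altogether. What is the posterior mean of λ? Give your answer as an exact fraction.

Total count 25 over total exposure 4 months.
The Gamma prior is conjugate for the Poisson rate, so λ | data ~ Gamma(33+25, 13+4) = Gamma(58, 17).
Posterior mean = α'/β' = 58/17.

58/17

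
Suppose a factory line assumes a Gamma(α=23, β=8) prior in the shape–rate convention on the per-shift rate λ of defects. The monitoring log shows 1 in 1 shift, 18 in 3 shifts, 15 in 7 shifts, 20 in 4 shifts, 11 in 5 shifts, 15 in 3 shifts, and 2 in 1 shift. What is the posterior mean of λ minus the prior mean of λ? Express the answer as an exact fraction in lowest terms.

Total count: 1 + 18 + 15 + 20 + 11 + 15 + 2 = 82.
Total exposure: 1 + 3 + 7 + 4 + 5 + 3 + 1 = 24 shifts.
Conjugate update: add total count to the shape and total exposure to the rate, giving Gamma(105, 32).
Posterior mean = 105/32 = 105/32; prior mean = 23/8 = 23/8. Difference = 105/32 − 23/8 = 13/32.

13/32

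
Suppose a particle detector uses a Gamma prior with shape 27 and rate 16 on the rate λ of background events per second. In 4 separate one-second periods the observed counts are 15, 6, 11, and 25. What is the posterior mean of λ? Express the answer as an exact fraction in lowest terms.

Total count: 15 + 6 + 11 + 25 = 57.
Total exposure: 4 seconds.
The Gamma prior is conjugate for the Poisson rate, so λ | data ~ Gamma(27+57, 16+4) = Gamma(84, 20).
Posterior mean = α'/β' = 84/20 = 21/5.

21/5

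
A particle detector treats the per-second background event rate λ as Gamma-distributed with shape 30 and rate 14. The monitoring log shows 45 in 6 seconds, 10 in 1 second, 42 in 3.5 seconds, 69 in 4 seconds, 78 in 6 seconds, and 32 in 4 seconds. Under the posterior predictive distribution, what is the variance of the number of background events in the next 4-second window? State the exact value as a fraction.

208080/5929

Total count: 45 + 10 + 42 + 69 + 78 + 32 = 276.
Total exposure: 6 + 1 + 3.5 + 4 + 6 + 4 = 24.5 seconds.
Gamma(α, β) with Poisson data over total exposure Σt gives posterior Gamma(α+Σx, β+Σt) = Gamma(306, 77/2).
The posterior predictive for a window of length T is Negative Binomial with variance T·α'·(β'+T)/β'² = 4·306·(85/2)/(5929/4) = 208080/5929.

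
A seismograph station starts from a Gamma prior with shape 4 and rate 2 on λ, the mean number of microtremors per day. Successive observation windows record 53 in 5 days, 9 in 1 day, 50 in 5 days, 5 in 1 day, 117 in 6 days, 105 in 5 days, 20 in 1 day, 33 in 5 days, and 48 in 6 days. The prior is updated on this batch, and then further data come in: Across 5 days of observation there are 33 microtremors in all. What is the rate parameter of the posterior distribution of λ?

Total count: 53 + 9 + 50 + 5 + 117 + 105 + 20 + 33 + 48 = 440.
Total exposure: 5 + 1 + 5 + 1 + 6 + 5 + 1 + 5 + 6 = 35 days.
After the first batch: Gamma(4 + 440, 2 + 35) = Gamma(444, 37).
Total count 33 over total exposure 5 days.
After the second batch: Gamma(444 + 33, 37 + 5) = Gamma(477, 42).

42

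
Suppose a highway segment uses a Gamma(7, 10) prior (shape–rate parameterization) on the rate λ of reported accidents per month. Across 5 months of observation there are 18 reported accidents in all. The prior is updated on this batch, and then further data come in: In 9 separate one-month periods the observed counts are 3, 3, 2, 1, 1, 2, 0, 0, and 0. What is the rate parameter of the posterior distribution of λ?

24

Total count 18 over total exposure 5 months.
After the first batch: Gamma(7 + 18, 10 + 5) = Gamma(25, 15).
Total count: 3 + 3 + 2 + 1 + 1 + 2 + 0 + 0 + 0 = 12.
Total exposure: 9 months.
After the second batch: Gamma(25 + 12, 15 + 9) = Gamma(37, 24).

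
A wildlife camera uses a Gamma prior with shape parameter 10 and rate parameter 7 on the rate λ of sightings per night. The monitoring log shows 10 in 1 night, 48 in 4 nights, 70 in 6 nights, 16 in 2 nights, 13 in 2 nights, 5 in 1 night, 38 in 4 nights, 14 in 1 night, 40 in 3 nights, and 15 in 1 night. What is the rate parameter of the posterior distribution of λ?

Total count: 10 + 48 + 70 + 16 + 13 + 5 + 38 + 14 + 40 + 15 = 269.
Total exposure: 1 + 4 + 6 + 2 + 2 + 1 + 4 + 1 + 3 + 1 = 25 nights.
The Gamma prior is conjugate for the Poisson rate, so λ | data ~ Gamma(10+269, 7+25) = Gamma(279, 32).

32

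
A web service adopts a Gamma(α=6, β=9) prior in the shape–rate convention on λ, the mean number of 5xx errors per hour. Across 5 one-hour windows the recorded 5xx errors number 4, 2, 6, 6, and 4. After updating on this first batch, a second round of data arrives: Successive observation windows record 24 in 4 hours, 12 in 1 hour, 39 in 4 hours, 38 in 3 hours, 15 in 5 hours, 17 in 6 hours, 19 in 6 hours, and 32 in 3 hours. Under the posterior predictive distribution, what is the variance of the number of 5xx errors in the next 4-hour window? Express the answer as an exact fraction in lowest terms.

11200/529

Total count: 4 + 2 + 6 + 6 + 4 = 22.
Total exposure: 5 hours.
After the first batch: Gamma(6 + 22, 9 + 5) = Gamma(28, 14).
Total count: 24 + 12 + 39 + 38 + 15 + 17 + 19 + 32 = 196.
Total exposure: 4 + 1 + 4 + 3 + 5 + 6 + 6 + 3 = 32 hours.
After the second batch: Gamma(28 + 196, 14 + 32) = Gamma(224, 46).
The posterior predictive for a window of length T is Negative Binomial with variance T·α'·(β'+T)/β'² = 4·224·50/2116 = 11200/529.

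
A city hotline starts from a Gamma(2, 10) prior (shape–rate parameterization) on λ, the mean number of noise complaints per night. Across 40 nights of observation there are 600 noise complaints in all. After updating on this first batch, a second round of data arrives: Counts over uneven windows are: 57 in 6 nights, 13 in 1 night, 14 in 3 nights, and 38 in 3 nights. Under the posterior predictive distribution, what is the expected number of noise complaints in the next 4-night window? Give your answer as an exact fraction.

Total count 600 over total exposure 40 nights.
After the first batch: Gamma(2 + 600, 10 + 40) = Gamma(602, 50).
Total count: 57 + 13 + 14 + 38 = 122.
Total exposure: 6 + 1 + 3 + 3 = 13 nights.
After the second batch: Gamma(602 + 122, 50 + 13) = Gamma(724, 63).
Predictive mean over a 4-night window = T·E[λ|data] = 4·724/63 = 2896/63.

2896/63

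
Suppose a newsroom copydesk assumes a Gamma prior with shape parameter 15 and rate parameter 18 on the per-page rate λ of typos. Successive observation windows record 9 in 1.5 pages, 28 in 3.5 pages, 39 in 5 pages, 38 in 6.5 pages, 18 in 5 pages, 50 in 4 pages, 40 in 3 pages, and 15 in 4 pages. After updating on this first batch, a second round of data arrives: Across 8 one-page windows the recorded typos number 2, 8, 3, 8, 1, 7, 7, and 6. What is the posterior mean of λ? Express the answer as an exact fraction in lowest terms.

196/39

Total count: 9 + 28 + 39 + 38 + 18 + 50 + 40 + 15 = 237.
Total exposure: 1.5 + 3.5 + 5 + 6.5 + 5 + 4 + 3 + 4 = 32.5 pages.
After the first batch: Gamma(15 + 237, 18 + 32.5) = Gamma(252, 101/2).
Total count: 2 + 8 + 3 + 8 + 1 + 7 + 7 + 6 = 42.
Total exposure: 8 pages.
After the second batch: Gamma(252 + 42, 101/2 + 8) = Gamma(294, 117/2).
Posterior mean = α'/β' = 294/(117/2) = 196/39.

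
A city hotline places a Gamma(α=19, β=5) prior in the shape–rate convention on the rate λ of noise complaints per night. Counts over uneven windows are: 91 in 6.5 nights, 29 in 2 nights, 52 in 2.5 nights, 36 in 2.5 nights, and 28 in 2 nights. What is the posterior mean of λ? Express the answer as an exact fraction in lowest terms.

510/41

Total count: 91 + 29 + 52 + 36 + 28 = 236.
Total exposure: 6.5 + 2 + 2.5 + 2.5 + 2 = 15.5 nights.
Conjugate update: add total count to the shape and total exposure to the rate, giving Gamma(255, 41/2).
Posterior mean = α'/β' = 255/(41/2) = 510/41.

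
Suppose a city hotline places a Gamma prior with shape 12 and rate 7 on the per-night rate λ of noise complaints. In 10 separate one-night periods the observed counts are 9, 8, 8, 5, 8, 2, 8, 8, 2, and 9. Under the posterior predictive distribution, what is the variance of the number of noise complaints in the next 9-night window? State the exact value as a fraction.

18486/289

Total count: 9 + 8 + 8 + 5 + 8 + 2 + 8 + 8 + 2 + 9 = 67.
Total exposure: 10 nights.
The Gamma prior is conjugate for the Poisson rate, so λ | data ~ Gamma(12+67, 7+10) = Gamma(79, 17).
The posterior predictive for a window of length T is Negative Binomial with variance T·α'·(β'+T)/β'² = 9·79·26/289 = 18486/289.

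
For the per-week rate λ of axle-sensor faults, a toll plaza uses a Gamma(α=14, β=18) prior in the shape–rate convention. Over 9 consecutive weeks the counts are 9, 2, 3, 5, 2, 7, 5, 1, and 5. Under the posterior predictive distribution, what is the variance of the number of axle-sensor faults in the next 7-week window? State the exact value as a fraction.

12614/729

Total count: 9 + 2 + 3 + 5 + 2 + 7 + 5 + 1 + 5 = 39.
Total exposure: 9 weeks.
Posterior: α' = 14 + 39 = 53, β' = 18 + 9 = 27.
The posterior predictive for a window of length T is Negative Binomial with variance T·α'·(β'+T)/β'² = 7·53·34/729 = 12614/729.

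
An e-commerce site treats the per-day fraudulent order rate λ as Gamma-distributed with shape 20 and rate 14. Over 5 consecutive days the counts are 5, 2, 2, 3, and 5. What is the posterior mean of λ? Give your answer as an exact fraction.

37/19

Total count: 5 + 2 + 2 + 3 + 5 = 17.
Total exposure: 5 days.
Posterior: α' = 20 + 17 = 37, β' = 14 + 5 = 19.
Posterior mean = α'/β' = 37/19.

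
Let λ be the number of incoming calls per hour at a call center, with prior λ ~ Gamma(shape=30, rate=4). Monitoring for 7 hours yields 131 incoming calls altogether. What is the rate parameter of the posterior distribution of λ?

Total count 131 over total exposure 7 hours.
Gamma(α, β) with Poisson data over total exposure Σt gives posterior Gamma(α+Σx, β+Σt) = Gamma(161, 11).

11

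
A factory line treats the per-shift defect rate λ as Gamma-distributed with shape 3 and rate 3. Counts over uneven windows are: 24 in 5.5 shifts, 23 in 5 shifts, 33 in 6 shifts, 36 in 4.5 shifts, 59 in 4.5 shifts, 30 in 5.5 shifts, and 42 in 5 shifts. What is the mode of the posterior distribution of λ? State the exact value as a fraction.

Total count: 24 + 23 + 33 + 36 + 59 + 30 + 42 = 247.
Total exposure: 5.5 + 5 + 6 + 4.5 + 4.5 + 5.5 + 5 = 36 shifts.
Posterior: α' = 3 + 247 = 250, β' = 3 + 36 = 39.
Posterior mode = (α'−1)/β' = 249/39 = 83/13.

83/13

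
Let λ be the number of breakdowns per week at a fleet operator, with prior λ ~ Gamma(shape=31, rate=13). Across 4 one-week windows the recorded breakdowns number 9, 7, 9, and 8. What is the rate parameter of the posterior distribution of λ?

Total count: 9 + 7 + 9 + 8 = 33.
Total exposure: 4 weeks.
Posterior: α' = 31 + 33 = 64, β' = 13 + 4 = 17.

17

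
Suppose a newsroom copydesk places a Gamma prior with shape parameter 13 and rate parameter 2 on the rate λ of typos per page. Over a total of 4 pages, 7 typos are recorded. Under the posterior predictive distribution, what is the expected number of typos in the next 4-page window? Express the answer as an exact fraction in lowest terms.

40/3

Total count 7 over total exposure 4 pages.
Conjugate update: add total count to the shape and total exposure to the rate, giving Gamma(20, 6).
Predictive mean over a 4-page window = T·E[λ|data] = 4·20/6 = 40/3.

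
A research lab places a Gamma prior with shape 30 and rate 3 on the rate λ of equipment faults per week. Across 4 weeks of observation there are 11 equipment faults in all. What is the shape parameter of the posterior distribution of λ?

Total count 11 over total exposure 4 weeks.
Gamma(α, β) with Poisson data over total exposure Σt gives posterior Gamma(α+Σx, β+Σt) = Gamma(41, 7).

41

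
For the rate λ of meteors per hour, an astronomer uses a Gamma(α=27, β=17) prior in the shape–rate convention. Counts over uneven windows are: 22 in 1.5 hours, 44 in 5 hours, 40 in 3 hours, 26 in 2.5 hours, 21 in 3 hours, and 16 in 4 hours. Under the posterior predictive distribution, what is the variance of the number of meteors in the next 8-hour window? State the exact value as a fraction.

4312/81

Total count: 22 + 44 + 40 + 26 + 21 + 16 = 169.
Total exposure: 1.5 + 5 + 3 + 2.5 + 3 + 4 = 19 hours.
Posterior: α' = 27 + 169 = 196, β' = 17 + 19 = 36.
The posterior predictive for a window of length T is Negative Binomial with variance T·α'·(β'+T)/β'² = 8·196·44/1296 = 4312/81.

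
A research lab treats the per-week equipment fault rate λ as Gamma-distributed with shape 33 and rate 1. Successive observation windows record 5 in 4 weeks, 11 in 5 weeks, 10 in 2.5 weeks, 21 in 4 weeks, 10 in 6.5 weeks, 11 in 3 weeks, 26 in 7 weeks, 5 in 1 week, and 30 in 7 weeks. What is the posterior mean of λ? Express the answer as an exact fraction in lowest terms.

Total count: 5 + 11 + 10 + 21 + 10 + 11 + 26 + 5 + 30 = 129.
Total exposure: 4 + 5 + 2.5 + 4 + 6.5 + 3 + 7 + 1 + 7 = 40 weeks.
Posterior: α' = 33 + 129 = 162, β' = 1 + 40 = 41.
Posterior mean = α'/β' = 162/41.

162/41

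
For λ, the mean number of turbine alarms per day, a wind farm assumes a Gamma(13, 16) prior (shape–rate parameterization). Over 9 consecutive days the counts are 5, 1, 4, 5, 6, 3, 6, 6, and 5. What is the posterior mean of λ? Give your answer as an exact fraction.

Total count: 5 + 1 + 4 + 5 + 6 + 3 + 6 + 6 + 5 = 41.
Total exposure: 9 days.
Gamma(α, β) with Poisson data over total exposure Σt gives posterior Gamma(α+Σx, β+Σt) = Gamma(54, 25).
Posterior mean = α'/β' = 54/25.

54/25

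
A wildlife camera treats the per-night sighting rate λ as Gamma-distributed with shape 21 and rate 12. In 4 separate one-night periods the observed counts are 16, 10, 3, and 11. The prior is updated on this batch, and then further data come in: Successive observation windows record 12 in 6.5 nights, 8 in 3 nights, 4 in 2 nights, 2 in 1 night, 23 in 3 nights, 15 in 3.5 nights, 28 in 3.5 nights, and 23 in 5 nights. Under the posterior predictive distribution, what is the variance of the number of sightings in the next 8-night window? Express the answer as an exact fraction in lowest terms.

Total count: 16 + 10 + 3 + 11 = 40.
Total exposure: 4 nights.
After the first batch: Gamma(21 + 40, 12 + 4) = Gamma(61, 16).
Total count: 12 + 8 + 4 + 2 + 23 + 15 + 28 + 23 = 115.
Total exposure: 6.5 + 3 + 2 + 1 + 3 + 3.5 + 3.5 + 5 = 27.5 nights.
After the second batch: Gamma(61 + 115, 16 + 27.5) = Gamma(176, 87/2).
The posterior predictive for a window of length T is Negative Binomial with variance T·α'·(β'+T)/β'² = 8·176·(103/2)/(7569/4) = 290048/7569.

290048/7569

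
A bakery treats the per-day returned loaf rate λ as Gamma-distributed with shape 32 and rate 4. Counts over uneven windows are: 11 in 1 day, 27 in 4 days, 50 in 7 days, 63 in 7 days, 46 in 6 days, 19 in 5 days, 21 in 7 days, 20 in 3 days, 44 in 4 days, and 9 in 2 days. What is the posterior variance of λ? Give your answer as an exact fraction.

171/1250

Total count: 11 + 27 + 50 + 63 + 46 + 19 + 21 + 20 + 44 + 9 = 310.
Total exposure: 1 + 4 + 7 + 7 + 6 + 5 + 7 + 3 + 4 + 2 = 46 days.
By Gamma–Poisson conjugacy, the posterior is Gamma(α + Σx, β + Σt) = Gamma(32 + 310, 4 + 46) = Gamma(342, 50).
Posterior variance = α'/β'² = 342/2500 = 171/1250.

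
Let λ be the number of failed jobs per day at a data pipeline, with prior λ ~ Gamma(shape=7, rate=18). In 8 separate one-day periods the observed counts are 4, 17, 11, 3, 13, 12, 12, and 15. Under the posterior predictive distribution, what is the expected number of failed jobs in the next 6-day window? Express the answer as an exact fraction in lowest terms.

282/13

Total count: 4 + 17 + 11 + 3 + 13 + 12 + 12 + 15 = 87.
Total exposure: 8 days.
Gamma(α, β) with Poisson data over total exposure Σt gives posterior Gamma(α+Σx, β+Σt) = Gamma(94, 26).
Predictive mean over a 6-day window = T·E[λ|data] = 6·94/26 = 282/13.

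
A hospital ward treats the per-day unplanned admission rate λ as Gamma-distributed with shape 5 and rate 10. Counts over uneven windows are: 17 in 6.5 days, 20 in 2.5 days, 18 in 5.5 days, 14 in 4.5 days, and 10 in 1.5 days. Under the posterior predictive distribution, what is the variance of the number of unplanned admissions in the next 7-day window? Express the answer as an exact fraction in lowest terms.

88200/3721

Total count: 17 + 20 + 18 + 14 + 10 = 79.
Total exposure: 6.5 + 2.5 + 5.5 + 4.5 + 1.5 = 20.5 days.
Conjugate update: add total count to the shape and total exposure to the rate, giving Gamma(84, 61/2).
The posterior predictive for a window of length T is Negative Binomial with variance T·α'·(β'+T)/β'² = 7·84·(75/2)/(3721/4) = 88200/3721.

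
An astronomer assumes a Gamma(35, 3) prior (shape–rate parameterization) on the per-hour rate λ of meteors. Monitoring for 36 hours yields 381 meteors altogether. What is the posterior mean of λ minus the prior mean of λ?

-1

Total count 381 over total exposure 36 hours.
Gamma(α, β) with Poisson data over total exposure Σt gives posterior Gamma(α+Σx, β+Σt) = Gamma(416, 39).
Posterior mean = 416/39 = 32/3; prior mean = 35/3 = 35/3. Difference = 32/3 − 35/3 = -1.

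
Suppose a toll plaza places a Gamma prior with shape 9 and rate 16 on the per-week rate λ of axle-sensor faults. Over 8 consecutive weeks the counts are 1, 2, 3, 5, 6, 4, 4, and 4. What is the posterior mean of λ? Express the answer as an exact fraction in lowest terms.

Total count: 1 + 2 + 3 + 5 + 6 + 4 + 4 + 4 = 29.
Total exposure: 8 weeks.
Posterior: α' = 9 + 29 = 38, β' = 16 + 8 = 24.
Posterior mean = α'/β' = 38/24 = 19/12.

19/12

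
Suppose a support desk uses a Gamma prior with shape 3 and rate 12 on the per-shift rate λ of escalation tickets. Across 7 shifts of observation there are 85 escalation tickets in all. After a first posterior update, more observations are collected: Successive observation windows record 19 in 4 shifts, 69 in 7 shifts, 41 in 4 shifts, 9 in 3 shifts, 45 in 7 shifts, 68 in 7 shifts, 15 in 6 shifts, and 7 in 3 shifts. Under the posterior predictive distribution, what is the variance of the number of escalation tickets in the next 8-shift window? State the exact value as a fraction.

12274/225

Total count 85 over total exposure 7 shifts.
After the first batch: Gamma(3 + 85, 12 + 7) = Gamma(88, 19).
Total count: 19 + 69 + 41 + 9 + 45 + 68 + 15 + 7 = 273.
Total exposure: 4 + 7 + 4 + 3 + 7 + 7 + 6 + 3 = 41 shifts.
After the second batch: Gamma(88 + 273, 19 + 41) = Gamma(361, 60).
The posterior predictive for a window of length T is Negative Binomial with variance T·α'·(β'+T)/β'² = 8·361·68/3600 = 12274/225.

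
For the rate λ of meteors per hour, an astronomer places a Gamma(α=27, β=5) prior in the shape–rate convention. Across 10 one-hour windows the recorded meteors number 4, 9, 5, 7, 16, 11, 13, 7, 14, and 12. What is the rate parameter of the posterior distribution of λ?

15

Total count: 4 + 9 + 5 + 7 + 16 + 11 + 13 + 7 + 14 + 12 = 98.
Total exposure: 10 hours.
Posterior: α' = 27 + 98 = 125, β' = 5 + 10 = 15.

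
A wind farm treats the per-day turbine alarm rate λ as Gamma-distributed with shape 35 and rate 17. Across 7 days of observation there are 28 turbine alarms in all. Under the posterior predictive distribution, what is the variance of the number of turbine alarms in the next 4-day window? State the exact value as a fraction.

Total count 28 over total exposure 7 days.
The Gamma prior is conjugate for the Poisson rate, so λ | data ~ Gamma(35+28, 17+7) = Gamma(63, 24).
The posterior predictive for a window of length T is Negative Binomial with variance T·α'·(β'+T)/β'² = 4·63·28/576 = 49/4.

49/4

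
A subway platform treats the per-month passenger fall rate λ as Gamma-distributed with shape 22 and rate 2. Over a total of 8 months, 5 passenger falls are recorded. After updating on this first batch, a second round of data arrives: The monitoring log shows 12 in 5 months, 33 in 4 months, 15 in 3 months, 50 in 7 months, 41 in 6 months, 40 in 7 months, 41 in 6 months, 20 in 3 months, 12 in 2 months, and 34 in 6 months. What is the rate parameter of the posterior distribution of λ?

Total count 5 over total exposure 8 months.
After the first batch: Gamma(22 + 5, 2 + 8) = Gamma(27, 10).
Total count: 12 + 33 + 15 + 50 + 41 + 40 + 41 + 20 + 12 + 34 = 298.
Total exposure: 5 + 4 + 3 + 7 + 6 + 7 + 6 + 3 + 2 + 6 = 49 months.
After the second batch: Gamma(27 + 298, 10 + 49) = Gamma(325, 59).

59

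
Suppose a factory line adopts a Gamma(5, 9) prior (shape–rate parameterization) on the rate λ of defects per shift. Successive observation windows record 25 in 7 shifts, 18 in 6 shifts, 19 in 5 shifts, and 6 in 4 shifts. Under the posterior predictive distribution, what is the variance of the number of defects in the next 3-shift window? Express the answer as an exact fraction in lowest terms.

7446/961

Total count: 25 + 18 + 19 + 6 = 68.
Total exposure: 7 + 6 + 5 + 4 = 22 shifts.
Gamma(α, β) with Poisson data over total exposure Σt gives posterior Gamma(α+Σx, β+Σt) = Gamma(73, 31).
The posterior predictive for a window of length T is Negative Binomial with variance T·α'·(β'+T)/β'² = 3·73·34/961 = 7446/961.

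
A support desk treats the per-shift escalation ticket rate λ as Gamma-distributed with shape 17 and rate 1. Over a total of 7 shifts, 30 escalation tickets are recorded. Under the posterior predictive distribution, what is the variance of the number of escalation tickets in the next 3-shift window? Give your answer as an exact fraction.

1551/64

Total count 30 over total exposure 7 shifts.
Posterior: α' = 17 + 30 = 47, β' = 1 + 7 = 8.
The posterior predictive for a window of length T is Negative Binomial with variance T·α'·(β'+T)/β'² = 3·47·11/64 = 1551/64.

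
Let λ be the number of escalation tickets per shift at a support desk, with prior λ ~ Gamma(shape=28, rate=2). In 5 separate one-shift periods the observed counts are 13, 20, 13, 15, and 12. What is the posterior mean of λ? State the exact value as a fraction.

101/7

Total count: 13 + 20 + 13 + 15 + 12 = 73.
Total exposure: 5 shifts.
Gamma(α, β) with Poisson data over total exposure Σt gives posterior Gamma(α+Σx, β+Σt) = Gamma(101, 7).
Posterior mean = α'/β' = 101/7.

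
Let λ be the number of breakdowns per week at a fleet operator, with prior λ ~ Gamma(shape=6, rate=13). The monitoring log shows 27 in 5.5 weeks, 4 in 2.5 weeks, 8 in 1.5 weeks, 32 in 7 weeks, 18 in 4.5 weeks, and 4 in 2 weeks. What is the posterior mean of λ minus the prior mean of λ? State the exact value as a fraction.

Total count: 27 + 4 + 8 + 32 + 18 + 4 = 93.
Total exposure: 5.5 + 2.5 + 1.5 + 7 + 4.5 + 2 = 23 weeks.
Conjugate update: add total count to the shape and total exposure to the rate, giving Gamma(99, 36).
Posterior mean = 99/36 = 11/4; prior mean = 6/13 = 6/13. Difference = 11/4 − 6/13 = 119/52.

119/52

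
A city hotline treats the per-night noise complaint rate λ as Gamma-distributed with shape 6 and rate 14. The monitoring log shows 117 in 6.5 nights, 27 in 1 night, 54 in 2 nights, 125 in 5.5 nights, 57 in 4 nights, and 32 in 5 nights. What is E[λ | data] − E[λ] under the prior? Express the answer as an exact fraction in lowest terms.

74/7

Total count: 117 + 27 + 54 + 125 + 57 + 32 = 412.
Total exposure: 6.5 + 1 + 2 + 5.5 + 4 + 5 = 24 nights.
Conjugate update: add total count to the shape and total exposure to the rate, giving Gamma(418, 38).
Posterior mean = 418/38 = 11; prior mean = 6/14 = 3/7. Difference = 11 − 3/7 = 74/7.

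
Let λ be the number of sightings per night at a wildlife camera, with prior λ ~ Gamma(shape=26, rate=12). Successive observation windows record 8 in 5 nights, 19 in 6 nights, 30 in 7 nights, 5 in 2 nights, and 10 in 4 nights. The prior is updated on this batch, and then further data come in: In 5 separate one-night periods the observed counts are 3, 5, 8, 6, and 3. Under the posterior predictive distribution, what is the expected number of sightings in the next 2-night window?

Total count: 8 + 19 + 30 + 5 + 10 = 72.
Total exposure: 5 + 6 + 7 + 2 + 4 = 24 nights.
After the first batch: Gamma(26 + 72, 12 + 24) = Gamma(98, 36).
Total count: 3 + 5 + 8 + 6 + 3 = 25.
Total exposure: 5 nights.
After the second batch: Gamma(98 + 25, 36 + 5) = Gamma(123, 41).
Predictive mean over a 2-night window = T·E[λ|data] = 2·123/41 = 6.

6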